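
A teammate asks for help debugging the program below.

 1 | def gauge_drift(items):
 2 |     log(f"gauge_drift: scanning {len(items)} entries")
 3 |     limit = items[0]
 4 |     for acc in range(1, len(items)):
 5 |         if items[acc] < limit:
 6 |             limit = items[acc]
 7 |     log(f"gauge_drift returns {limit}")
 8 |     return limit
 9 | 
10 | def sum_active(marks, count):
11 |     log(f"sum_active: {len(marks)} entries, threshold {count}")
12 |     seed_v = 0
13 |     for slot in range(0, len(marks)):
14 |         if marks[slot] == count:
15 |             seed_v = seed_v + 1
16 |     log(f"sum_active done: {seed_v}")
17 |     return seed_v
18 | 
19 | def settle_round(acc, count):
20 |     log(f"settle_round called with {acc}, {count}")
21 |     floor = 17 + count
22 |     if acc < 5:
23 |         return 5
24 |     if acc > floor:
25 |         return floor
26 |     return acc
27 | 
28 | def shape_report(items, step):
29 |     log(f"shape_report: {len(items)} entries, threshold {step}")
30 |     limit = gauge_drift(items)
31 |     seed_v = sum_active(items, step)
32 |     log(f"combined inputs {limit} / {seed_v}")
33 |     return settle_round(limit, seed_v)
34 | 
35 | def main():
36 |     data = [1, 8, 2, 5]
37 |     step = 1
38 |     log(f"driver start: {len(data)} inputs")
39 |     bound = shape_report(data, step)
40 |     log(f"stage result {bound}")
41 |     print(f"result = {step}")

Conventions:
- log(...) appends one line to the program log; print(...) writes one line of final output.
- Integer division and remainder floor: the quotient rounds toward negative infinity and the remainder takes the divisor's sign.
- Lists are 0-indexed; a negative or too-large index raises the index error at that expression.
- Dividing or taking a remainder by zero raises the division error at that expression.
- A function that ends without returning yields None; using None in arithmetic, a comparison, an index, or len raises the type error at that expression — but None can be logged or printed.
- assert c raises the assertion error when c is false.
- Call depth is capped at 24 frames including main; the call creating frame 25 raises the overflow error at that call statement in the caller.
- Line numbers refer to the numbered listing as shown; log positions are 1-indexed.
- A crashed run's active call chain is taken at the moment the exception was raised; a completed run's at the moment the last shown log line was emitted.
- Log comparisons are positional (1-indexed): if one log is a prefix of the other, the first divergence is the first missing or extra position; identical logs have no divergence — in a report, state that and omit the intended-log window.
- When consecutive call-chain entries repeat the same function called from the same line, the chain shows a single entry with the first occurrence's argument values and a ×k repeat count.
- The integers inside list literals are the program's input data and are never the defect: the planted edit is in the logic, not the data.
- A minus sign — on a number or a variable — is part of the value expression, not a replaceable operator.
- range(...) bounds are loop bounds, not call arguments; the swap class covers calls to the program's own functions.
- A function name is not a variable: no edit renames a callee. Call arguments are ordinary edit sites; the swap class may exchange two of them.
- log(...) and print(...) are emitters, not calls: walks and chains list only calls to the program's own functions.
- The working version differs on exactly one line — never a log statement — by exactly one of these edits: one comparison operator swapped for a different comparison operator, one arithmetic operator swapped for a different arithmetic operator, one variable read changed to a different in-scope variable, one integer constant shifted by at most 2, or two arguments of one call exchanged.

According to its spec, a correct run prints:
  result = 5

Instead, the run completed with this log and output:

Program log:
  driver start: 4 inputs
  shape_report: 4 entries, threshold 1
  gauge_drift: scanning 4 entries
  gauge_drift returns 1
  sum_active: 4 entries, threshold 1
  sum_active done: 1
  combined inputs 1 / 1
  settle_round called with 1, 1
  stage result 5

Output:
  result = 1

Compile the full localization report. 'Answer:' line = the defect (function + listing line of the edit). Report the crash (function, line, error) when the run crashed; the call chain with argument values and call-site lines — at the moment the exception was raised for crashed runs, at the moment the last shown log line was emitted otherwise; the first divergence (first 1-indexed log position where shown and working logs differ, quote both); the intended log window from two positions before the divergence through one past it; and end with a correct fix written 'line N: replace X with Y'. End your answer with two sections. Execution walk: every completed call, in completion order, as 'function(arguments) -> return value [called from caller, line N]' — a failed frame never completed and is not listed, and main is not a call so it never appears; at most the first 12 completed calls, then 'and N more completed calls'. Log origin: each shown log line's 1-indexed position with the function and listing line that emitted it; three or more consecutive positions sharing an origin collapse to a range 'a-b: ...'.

Answer: the defect is in main at line 41.
The tell: The two runs log identically and part ways only at the printed values.
Call chain: main.
First divergence: none — the logs agree in full.
Execution walk:
  gauge_drift([1, 8, 2, 5]) -> 1  [called from shape_report, line 30]
  sum_active([1, 8, 2, 5], 1) -> 1  [called from shape_report, line 31]
  settle_round(1, 1) -> 5  [called from shape_report, line 33]
  shape_report([1, 8, 2, 5], 1) -> 5  [called from main, line 39]
Origin of each log line:
  1: logged in main at line 38
  2: logged in shape_report at line 29
  3: logged in gauge_drift at line 2
  4: logged in gauge_drift at line 7
  5: logged in sum_active at line 11
  6: logged in sum_active at line 16
  7: logged in shape_report at line 32
  8: logged in settle_round at line 20
  9: logged in main at line 40
A correct fix: line 41: replace `step` with `bound`.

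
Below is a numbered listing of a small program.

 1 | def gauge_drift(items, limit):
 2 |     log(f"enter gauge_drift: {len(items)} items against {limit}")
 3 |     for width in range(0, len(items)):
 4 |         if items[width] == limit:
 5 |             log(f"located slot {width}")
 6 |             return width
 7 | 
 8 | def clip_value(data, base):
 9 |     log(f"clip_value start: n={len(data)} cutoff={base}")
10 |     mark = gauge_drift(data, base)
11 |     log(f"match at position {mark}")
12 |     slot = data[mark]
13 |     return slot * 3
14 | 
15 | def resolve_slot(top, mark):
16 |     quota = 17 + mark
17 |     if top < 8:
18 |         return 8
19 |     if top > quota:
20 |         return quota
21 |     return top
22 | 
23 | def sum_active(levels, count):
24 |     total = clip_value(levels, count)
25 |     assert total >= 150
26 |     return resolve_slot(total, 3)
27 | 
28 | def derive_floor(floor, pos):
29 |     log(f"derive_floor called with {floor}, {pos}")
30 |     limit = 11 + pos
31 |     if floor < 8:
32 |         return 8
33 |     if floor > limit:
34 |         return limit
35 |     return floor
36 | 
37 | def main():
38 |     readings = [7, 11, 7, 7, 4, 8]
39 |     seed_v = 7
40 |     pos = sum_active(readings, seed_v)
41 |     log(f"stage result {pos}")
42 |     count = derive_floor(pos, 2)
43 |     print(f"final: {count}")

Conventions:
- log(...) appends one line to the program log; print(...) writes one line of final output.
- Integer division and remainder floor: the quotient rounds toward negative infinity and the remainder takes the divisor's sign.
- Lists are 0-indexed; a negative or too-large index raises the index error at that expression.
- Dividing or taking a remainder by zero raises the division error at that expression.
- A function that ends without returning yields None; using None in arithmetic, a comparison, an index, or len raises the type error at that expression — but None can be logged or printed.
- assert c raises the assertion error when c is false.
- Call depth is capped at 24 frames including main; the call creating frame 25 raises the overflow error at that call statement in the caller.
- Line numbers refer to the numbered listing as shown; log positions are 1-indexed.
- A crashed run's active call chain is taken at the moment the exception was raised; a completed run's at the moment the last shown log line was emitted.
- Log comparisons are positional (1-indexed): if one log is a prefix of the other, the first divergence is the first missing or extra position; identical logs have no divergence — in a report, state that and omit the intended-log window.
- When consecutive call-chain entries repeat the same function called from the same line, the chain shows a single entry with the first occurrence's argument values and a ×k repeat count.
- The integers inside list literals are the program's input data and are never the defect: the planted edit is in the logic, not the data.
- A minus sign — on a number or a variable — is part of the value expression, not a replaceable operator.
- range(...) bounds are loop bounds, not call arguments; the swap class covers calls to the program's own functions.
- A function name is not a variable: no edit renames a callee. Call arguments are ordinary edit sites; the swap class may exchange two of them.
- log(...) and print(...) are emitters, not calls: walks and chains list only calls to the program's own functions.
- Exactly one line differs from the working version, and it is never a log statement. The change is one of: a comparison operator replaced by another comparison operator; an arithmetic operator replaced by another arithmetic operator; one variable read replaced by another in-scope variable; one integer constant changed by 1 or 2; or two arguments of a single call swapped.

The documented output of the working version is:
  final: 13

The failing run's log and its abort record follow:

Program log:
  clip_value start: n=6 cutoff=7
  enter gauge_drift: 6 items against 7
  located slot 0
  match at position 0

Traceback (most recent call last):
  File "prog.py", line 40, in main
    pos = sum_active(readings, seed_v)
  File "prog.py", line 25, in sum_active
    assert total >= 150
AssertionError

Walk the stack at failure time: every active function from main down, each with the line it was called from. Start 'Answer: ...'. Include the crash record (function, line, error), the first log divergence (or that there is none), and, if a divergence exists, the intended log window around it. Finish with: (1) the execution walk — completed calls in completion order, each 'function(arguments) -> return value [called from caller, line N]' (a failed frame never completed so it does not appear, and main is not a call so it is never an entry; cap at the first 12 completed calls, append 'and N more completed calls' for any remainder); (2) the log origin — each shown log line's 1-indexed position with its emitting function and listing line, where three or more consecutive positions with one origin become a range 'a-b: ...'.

Answer: main -> sum_active (called at line 40).
Key fact: The shown log is a 4-line prefix of the intended one, whose next entry is 'stage result 20'.
Crash: sum_active, line 25, AssertionError.
First divergence: position 5 — the faulty run's log ends after 4 lines; the working version continues with 'stage result 20'.
Intended log window:
  3: located slot 0
  4: match at position 0
  5: stage result 20
  6: derive_floor called with 20, 2
Execution walk:
  gauge_drift([7, 11, 7, 7, 4, 8], 7) -> 0  [called from clip_value, line 10]
  clip_value([7, 11, 7, 7, 4, 8], 7) -> 21  [called from sum_active, line 24]
Log origins:
  1 — clip_value, line 9
  2 — gauge_drift, line 2
  3 — gauge_drift, line 5
  4 — clip_value, line 11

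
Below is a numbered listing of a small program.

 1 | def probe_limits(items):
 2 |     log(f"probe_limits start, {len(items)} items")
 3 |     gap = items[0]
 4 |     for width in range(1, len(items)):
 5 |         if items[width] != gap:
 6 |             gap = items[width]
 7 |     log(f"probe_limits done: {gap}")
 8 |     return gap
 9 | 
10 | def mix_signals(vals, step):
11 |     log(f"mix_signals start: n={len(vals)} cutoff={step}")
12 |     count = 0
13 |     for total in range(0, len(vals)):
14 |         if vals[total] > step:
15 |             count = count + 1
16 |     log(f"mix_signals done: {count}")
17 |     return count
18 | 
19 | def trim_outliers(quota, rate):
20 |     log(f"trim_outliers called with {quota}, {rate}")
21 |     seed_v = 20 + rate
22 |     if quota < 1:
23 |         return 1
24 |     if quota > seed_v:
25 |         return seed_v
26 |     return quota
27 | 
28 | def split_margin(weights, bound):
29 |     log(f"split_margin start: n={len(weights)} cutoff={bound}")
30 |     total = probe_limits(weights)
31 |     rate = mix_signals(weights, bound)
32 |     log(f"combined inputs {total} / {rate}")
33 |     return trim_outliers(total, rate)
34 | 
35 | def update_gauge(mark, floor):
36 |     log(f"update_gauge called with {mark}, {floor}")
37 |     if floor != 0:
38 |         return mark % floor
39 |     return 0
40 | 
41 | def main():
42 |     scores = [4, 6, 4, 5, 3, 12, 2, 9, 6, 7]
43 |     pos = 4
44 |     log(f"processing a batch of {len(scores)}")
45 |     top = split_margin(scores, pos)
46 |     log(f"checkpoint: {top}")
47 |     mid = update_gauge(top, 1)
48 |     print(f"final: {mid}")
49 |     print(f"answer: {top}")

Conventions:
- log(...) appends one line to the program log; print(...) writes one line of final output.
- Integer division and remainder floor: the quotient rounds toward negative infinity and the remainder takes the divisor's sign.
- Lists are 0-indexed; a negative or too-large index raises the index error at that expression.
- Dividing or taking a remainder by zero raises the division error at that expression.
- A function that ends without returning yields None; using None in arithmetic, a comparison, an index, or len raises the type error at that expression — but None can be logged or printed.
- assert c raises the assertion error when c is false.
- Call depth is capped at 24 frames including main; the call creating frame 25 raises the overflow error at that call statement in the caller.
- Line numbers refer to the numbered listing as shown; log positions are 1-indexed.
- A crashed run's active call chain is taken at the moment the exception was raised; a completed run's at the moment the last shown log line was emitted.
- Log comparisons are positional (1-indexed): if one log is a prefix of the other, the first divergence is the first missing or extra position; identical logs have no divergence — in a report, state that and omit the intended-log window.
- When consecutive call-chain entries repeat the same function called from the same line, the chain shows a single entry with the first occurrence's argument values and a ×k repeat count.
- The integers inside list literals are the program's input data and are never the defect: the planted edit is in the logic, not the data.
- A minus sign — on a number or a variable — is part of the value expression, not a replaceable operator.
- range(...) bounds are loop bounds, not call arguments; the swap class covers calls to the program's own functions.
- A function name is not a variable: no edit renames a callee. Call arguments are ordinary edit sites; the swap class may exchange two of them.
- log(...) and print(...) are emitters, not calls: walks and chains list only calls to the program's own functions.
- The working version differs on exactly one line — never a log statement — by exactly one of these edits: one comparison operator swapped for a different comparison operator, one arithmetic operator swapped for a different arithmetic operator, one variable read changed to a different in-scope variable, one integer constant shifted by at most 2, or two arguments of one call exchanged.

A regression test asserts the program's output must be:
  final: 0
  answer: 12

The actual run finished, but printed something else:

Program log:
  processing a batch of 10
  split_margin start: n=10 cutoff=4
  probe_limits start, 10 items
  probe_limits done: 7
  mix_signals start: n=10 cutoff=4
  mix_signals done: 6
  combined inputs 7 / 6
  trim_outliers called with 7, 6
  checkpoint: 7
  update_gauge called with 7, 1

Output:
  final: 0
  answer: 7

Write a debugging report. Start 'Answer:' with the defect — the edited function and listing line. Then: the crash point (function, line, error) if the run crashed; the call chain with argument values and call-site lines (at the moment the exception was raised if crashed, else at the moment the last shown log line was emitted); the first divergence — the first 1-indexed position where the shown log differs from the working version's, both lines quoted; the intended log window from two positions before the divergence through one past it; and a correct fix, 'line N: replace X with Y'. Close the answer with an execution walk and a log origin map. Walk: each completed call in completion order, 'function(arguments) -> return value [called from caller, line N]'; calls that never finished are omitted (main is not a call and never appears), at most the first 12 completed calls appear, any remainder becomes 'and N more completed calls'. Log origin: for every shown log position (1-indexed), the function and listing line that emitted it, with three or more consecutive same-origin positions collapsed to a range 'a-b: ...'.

Answer: the defect is in probe_limits at line 5.
Key observation: The log first diverges at position 4: the faulty run prints 'probe_limits done: 7' where the working version prints 'probe_limits done: 12'.
Call chain: main -> update_gauge(7, 1) (called at line 47).
First divergence: position 4 — the shown line 'probe_limits done: 7' should read 'probe_limits done: 12'.
Intended log window:
  2: split_margin start: n=10 cutoff=4
  3: probe_limits start, 10 items
  4: probe_limits done: 12
  5: mix_signals start: n=10 cutoff=4
Execution walk:
  probe_limits([4, 6, 4, 5, 3, 12, 2, 9, 6, 7]) -> 7  [called from split_margin, line 30]
  mix_signals([4, 6, 4, 5, 3, 12, 2, 9, 6, 7], 4) -> 6  [called from split_margin, line 31]
  trim_outliers(7, 6) -> 7  [called from split_margin, line 33]
  split_margin([4, 6, 4, 5, 3, 12, 2, 9, 6, 7], 4) -> 7  [called from main, line 45]
  update_gauge(7, 1) -> 0  [called from main, line 47]
Log line origins:
  1 — main, line 44
  2 — split_margin, line 29
  3 — probe_limits, line 2
  4 — probe_limits, line 7
  5 — mix_signals, line 11
  6 — mix_signals, line 16
  7 — split_margin, line 32
  8 — trim_outliers, line 20
  9 — main, line 46
  10 — update_gauge, line 36
A correct fix: line 5: replace `!=` with `>`.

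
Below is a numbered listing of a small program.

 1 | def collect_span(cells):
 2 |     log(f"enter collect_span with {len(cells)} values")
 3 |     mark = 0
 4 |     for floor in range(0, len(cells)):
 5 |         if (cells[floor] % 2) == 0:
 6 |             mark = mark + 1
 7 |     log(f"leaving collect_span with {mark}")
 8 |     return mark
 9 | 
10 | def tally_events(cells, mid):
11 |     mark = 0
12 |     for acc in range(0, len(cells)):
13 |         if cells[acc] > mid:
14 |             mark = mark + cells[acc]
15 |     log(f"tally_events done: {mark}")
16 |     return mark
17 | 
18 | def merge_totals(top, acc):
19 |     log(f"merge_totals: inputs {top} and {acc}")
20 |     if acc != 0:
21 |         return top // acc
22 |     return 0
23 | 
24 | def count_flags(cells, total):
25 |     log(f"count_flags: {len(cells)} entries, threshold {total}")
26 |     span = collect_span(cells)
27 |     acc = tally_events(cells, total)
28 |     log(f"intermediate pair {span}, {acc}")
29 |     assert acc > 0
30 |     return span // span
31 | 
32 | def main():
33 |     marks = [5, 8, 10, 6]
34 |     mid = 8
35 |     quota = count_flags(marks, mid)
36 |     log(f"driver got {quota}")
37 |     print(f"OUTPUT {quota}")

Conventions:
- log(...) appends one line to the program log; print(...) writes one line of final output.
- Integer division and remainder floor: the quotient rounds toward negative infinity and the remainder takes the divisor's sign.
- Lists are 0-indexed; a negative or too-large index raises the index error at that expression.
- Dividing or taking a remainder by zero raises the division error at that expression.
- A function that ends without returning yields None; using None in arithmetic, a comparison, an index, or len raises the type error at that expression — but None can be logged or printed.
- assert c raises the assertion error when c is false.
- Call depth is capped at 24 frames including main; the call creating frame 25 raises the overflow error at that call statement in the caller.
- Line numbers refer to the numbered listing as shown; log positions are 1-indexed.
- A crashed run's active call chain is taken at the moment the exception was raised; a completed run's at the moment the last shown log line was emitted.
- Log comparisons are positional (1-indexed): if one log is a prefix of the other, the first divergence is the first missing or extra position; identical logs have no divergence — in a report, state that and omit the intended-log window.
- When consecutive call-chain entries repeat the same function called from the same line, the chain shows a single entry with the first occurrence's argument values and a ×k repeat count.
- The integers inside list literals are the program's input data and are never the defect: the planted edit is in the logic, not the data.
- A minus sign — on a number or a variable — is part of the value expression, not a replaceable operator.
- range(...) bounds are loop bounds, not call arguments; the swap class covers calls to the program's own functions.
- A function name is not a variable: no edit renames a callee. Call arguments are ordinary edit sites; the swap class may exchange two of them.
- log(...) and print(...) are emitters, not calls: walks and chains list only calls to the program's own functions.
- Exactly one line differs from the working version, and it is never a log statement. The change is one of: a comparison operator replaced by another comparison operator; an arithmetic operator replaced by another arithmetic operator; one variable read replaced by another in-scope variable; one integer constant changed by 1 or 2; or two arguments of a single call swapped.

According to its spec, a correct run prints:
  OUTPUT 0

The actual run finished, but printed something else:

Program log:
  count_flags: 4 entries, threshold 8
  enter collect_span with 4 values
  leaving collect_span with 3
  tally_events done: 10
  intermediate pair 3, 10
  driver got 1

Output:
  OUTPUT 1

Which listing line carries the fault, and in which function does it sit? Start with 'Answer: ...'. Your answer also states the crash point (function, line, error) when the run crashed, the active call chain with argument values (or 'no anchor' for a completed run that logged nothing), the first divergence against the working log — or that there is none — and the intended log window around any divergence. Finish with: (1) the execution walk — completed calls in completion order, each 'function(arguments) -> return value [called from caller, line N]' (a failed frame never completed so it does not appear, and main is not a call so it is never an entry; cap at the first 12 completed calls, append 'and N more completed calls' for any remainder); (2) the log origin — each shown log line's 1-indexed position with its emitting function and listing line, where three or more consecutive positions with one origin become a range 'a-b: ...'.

Answer: the defect is in count_flags at line 30.
Key fact: The log first diverges at position 6: the faulty run prints 'driver got 1' where the working version prints 'driver got 0'.
Call chain: main.
First divergence: position 6 — shown 'driver got 1', intended 'driver got 0'.
Intended log window:
  4: tally_events done: 10
  5: intermediate pair 3, 10
  6: driver got 0
Execution walk:
  collect_span([5, 8, 10, 6]) -> 3  [called from count_flags, line 26]
  tally_events([5, 8, 10, 6], 8) -> 10  [called from count_flags, line 27]
  count_flags([5, 8, 10, 6], 8) -> 1  [called from main, line 35]
Log line origins:
  1: logged in count_flags at line 25
  2: logged in collect_span at line 2
  3: logged in collect_span at line 7
  4: logged in tally_events at line 15
  5: logged in count_flags at line 28
  6: logged in main at line 36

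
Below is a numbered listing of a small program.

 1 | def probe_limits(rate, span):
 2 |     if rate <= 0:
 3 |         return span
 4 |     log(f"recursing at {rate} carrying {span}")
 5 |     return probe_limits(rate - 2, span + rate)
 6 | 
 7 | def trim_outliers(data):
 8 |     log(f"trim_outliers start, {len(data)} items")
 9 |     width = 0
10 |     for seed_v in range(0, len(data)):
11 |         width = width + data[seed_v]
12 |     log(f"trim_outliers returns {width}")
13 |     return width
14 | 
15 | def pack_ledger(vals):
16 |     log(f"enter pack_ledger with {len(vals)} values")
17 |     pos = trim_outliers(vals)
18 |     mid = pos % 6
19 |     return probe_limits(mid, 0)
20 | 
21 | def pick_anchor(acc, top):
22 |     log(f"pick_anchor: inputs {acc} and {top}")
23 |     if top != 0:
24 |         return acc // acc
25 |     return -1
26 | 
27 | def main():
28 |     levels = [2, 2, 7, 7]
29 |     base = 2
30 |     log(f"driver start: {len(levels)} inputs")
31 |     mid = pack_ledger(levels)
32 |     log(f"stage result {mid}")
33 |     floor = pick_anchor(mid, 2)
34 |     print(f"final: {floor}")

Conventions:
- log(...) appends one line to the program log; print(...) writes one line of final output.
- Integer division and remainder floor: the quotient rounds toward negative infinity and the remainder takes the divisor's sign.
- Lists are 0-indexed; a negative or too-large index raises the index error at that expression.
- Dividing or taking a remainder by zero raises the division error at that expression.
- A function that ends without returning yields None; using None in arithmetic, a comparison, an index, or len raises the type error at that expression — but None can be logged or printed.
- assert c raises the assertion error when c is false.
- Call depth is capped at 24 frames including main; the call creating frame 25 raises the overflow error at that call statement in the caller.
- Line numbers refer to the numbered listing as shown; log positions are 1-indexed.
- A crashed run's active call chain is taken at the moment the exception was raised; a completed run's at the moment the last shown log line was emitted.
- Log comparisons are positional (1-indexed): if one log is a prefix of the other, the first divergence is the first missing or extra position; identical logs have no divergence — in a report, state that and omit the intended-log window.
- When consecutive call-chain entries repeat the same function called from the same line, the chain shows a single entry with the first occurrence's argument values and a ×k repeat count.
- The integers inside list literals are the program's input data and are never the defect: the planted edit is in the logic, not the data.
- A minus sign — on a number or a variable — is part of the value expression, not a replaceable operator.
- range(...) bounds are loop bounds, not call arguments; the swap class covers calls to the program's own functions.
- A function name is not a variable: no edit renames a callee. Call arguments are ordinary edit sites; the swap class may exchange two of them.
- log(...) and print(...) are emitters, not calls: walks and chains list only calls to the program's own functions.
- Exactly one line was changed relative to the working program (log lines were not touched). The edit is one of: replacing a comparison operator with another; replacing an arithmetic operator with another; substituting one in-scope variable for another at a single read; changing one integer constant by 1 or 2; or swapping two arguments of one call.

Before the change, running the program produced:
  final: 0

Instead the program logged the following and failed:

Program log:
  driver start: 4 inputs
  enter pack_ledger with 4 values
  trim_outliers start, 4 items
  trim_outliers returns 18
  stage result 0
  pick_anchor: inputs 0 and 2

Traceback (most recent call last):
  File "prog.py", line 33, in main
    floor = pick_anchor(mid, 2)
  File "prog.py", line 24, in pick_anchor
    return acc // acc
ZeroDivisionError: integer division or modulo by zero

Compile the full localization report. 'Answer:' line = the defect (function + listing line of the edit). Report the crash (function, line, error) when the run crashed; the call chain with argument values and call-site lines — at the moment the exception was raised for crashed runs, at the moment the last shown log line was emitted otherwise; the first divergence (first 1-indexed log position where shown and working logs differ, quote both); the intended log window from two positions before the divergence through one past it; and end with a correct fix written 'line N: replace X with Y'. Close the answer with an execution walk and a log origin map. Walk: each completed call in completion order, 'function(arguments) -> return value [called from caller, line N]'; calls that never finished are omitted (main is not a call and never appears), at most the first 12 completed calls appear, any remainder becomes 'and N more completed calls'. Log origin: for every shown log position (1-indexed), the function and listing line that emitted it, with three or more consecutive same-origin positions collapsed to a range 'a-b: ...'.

Answer: the defect is in pick_anchor at line 24.
Key observation: Up to the failure, the log is exactly the working version's.
Crash: pick_anchor, line 24, ZeroDivisionError.
Call chain: main -> pick_anchor(0, 2) (called at line 33).
First divergence: none; the two logs match at every position.
Execution walk:
  trim_outliers([2, 2, 7, 7]) -> 18  [called from pack_ledger, line 17]
  probe_limits(0, 0) -> 0  [called from pack_ledger, line 19]
  pack_ledger([2, 2, 7, 7]) -> 0  [called from main, line 31]
Log origin:
  1: logged in main at line 30
  2: logged in pack_ledger at line 16
  3: logged in trim_outliers at line 8
  4: logged in trim_outliers at line 12
  5: logged in main at line 32
  6: logged in pick_anchor at line 22
A correct fix: line 24: replace `acc // acc` with `acc // top`.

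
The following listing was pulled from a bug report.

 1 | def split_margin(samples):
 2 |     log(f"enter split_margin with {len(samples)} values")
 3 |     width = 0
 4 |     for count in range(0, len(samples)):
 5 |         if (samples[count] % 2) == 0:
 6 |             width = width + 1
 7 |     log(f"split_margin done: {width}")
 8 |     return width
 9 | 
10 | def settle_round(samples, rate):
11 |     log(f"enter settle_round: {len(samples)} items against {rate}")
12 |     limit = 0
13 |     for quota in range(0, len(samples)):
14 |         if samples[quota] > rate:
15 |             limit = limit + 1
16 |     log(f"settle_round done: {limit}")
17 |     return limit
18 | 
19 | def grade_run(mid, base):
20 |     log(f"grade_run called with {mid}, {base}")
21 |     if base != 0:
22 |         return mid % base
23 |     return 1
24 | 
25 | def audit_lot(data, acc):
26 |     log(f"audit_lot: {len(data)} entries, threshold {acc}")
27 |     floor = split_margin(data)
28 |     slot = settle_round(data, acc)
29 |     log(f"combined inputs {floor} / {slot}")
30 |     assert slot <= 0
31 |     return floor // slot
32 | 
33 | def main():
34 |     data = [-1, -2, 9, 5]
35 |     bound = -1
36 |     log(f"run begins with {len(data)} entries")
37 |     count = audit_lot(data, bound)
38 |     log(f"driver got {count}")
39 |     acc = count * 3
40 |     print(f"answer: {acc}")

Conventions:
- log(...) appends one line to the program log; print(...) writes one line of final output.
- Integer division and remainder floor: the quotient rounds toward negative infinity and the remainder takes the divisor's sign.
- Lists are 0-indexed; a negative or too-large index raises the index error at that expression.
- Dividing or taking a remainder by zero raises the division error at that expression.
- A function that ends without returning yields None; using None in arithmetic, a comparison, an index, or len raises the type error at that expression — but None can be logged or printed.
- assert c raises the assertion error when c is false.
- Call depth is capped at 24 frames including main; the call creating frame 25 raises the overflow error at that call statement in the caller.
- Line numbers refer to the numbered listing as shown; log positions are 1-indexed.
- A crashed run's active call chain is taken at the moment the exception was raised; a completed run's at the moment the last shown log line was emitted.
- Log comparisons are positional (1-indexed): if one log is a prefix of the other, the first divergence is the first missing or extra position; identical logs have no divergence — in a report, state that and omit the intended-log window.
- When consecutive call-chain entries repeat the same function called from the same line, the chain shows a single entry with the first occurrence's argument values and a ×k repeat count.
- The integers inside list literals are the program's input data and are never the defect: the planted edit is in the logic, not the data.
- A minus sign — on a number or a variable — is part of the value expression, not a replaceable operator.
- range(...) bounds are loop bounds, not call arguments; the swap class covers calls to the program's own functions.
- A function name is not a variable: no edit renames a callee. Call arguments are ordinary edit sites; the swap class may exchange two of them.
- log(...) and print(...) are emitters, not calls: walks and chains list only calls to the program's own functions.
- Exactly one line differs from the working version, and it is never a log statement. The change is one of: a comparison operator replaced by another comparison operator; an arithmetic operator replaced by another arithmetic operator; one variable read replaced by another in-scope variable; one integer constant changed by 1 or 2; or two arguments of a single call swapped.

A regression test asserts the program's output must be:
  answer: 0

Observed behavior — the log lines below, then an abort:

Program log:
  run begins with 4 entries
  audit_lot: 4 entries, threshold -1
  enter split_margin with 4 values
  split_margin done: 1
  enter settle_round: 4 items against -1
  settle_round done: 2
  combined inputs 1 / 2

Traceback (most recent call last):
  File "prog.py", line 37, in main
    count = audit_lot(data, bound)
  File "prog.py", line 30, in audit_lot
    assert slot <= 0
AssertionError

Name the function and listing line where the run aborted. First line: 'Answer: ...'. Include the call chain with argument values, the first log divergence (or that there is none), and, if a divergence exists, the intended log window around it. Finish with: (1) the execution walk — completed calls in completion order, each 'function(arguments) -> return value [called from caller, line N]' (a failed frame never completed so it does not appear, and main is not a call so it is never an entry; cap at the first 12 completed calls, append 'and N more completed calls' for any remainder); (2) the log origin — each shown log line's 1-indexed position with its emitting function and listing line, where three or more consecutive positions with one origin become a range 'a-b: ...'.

Answer: the error was raised in audit_lot, line 30.
The tell: The shown log is a 7-line prefix of the intended one, whose next entry is 'driver got 0'.
Call chain: main -> audit_lot([-1, -2, 9, 5], -1) (called at line 37).
First divergence: position 8 (shown log ended at 7 lines; the working version continues: 'driver got 0').
Intended log window:
  6: settle_round done: 2
  7: combined inputs 1 / 2
  8: driver got 0
Execution walk:
  split_margin([-1, -2, 9, 5]) -> 1  [called from audit_lot, line 27]
  settle_round([-1, -2, 9, 5], -1) -> 2  [called from audit_lot, line 28]
Origin of each log line:
  1 — main, line 36
  2 — audit_lot, line 26
  3 — split_margin, line 2
  4 — split_margin, line 7
  5 — settle_round, line 11
  6 — settle_round, line 16
  7 — audit_lot, line 29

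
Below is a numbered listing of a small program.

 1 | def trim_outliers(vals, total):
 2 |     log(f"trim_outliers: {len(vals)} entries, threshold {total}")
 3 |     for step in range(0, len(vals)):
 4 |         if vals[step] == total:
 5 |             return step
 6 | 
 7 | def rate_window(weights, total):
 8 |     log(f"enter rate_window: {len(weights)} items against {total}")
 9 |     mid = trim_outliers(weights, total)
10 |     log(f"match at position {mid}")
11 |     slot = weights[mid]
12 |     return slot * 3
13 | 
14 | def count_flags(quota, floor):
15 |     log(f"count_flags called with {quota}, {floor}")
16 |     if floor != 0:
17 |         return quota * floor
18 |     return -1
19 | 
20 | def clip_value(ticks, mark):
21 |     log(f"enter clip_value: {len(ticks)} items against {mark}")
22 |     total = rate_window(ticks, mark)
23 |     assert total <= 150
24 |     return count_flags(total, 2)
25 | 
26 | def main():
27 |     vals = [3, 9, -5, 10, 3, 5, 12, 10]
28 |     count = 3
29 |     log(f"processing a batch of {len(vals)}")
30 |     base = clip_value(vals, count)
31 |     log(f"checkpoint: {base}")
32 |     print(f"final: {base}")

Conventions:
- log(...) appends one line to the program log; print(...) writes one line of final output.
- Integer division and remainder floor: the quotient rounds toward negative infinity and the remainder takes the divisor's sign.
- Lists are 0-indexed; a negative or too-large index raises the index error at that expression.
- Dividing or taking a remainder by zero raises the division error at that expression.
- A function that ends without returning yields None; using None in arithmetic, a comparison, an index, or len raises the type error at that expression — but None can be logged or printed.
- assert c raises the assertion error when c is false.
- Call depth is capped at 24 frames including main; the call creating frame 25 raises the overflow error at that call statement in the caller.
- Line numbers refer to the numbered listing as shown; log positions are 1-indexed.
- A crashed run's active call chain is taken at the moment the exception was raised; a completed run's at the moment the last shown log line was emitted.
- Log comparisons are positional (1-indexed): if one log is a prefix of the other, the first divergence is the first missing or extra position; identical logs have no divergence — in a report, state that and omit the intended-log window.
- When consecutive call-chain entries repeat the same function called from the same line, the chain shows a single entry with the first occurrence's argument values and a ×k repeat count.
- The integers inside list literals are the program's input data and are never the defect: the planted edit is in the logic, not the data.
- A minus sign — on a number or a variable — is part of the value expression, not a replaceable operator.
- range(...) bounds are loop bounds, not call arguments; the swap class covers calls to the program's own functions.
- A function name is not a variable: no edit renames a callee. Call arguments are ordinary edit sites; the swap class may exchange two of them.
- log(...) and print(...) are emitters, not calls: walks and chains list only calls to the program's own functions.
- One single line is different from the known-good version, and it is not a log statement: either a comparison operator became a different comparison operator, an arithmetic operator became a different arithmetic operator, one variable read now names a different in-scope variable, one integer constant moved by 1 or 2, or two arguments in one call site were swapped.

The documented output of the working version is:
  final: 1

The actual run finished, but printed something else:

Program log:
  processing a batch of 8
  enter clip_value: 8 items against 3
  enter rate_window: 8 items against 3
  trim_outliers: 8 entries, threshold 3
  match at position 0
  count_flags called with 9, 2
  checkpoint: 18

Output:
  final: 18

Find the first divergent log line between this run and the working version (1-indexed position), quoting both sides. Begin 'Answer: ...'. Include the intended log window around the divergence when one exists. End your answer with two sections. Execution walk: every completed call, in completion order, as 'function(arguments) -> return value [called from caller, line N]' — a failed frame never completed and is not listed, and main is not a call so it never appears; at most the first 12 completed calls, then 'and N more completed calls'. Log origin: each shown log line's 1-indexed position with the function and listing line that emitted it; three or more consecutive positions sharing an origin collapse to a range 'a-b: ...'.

Answer: position 7 — shown 'checkpoint: 18', intended 'checkpoint: 1'.
Intended log window:
  5: match at position 0
  6: count_flags called with 9, 2
  7: checkpoint: 1
Execution walk:
  trim_outliers([3, 9, -5, 10, 3, 5, 12, 10], 3) -> 0  [called from rate_window, line 9]
  rate_window([3, 9, -5, 10, 3, 5, 12, 10], 3) -> 9  [called from clip_value, line 22]
  count_flags(9, 2) -> 18  [called from clip_value, line 24]
  clip_value([3, 9, -5, 10, 3, 5, 12, 10], 3) -> 18  [called from main, line 30]
Log line origins:
  1: logged in main at line 29
  2: logged in clip_value at line 21
  3: logged in rate_window at line 8
  4: logged in trim_outliers at line 2
  5: logged in rate_window at line 10
  6: logged in count_flags at line 15
  7: logged in main at line 31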